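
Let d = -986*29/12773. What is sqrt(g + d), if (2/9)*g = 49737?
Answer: sqrt(146060765305066)/25546 ≈ 473.09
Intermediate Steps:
g = 447633/2 (g = (9/2)*49737 = 447633/2 ≈ 2.2382e+5)
d = -28594/12773 (d = -28594*1/12773 = -28594/12773 ≈ -2.2386)
sqrt(g + d) = sqrt(447633/2 - 28594/12773) = sqrt(5717559121/25546) = sqrt(146060765305066)/25546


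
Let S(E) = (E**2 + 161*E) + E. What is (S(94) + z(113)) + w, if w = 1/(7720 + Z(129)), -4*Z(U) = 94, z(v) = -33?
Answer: 369909185/15393 ≈ 24031.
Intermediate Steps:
Z(U) = -47/2 (Z(U) = -1/4*94 = -47/2)
S(E) = E**2 + 162*E
w = 2/15393 (w = 1/(7720 - 47/2) = 1/(15393/2) = 2/15393 ≈ 0.00012993)
(S(94) + z(113)) + w = (94*(162 + 94) - 33) + 2/15393 = (94*256 - 33) + 2/15393 = (24064 - 33) + 2/15393 = 24031 + 2/15393 = 369909185/15393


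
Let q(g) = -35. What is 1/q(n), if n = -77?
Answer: -1/35 ≈ -0.028571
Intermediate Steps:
1/q(n) = 1/(-35) = -1/35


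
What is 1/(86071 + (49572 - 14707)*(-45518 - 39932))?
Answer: -1/2979128179 ≈ -3.3567e-10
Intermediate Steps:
1/(86071 + (49572 - 14707)*(-45518 - 39932)) = 1/(86071 + 34865*(-85450)) = 1/(86071 - 2979214250) = 1/(-2979128179) = -1/2979128179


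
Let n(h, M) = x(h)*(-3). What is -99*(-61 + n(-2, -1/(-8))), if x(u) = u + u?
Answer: 4851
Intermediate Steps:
x(u) = 2*u
n(h, M) = -6*h (n(h, M) = (2*h)*(-3) = -6*h)
-99*(-61 + n(-2, -1/(-8))) = -99*(-61 - 6*(-2)) = -99*(-61 + 12) = -99*(-49) = 4851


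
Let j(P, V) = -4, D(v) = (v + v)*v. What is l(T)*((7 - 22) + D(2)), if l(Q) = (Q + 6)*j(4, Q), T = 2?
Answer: 224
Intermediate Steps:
D(v) = 2*v**2 (D(v) = (2*v)*v = 2*v**2)
l(Q) = -24 - 4*Q (l(Q) = (Q + 6)*(-4) = (6 + Q)*(-4) = -24 - 4*Q)
l(T)*((7 - 22) + D(2)) = (-24 - 4*2)*((7 - 22) + 2*2**2) = (-24 - 8)*(-15 + 2*4) = -32*(-15 + 8) = -32*(-7) = 224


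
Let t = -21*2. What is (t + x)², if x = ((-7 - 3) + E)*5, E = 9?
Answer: 2209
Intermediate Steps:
t = -42
x = -5 (x = ((-7 - 3) + 9)*5 = (-10 + 9)*5 = -1*5 = -5)
(t + x)² = (-42 - 5)² = (-47)² = 2209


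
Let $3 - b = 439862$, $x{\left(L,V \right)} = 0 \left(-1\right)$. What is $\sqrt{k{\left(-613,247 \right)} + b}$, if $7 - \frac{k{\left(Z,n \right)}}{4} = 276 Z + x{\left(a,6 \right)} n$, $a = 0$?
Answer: $\sqrt{236921} \approx 486.75$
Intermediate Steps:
$x{\left(L,V \right)} = 0$
$b = -439859$ ($b = 3 - 439862 = -439859$)
$k{\left(Z,n \right)} = 28 - 1104 Z$ ($k{\left(Z,n \right)} = 28 - 4 \left(276 Z + 0 n\right) = 28 - 4 \left(276 Z + 0\right) = 28 - 4 \cdot 276 Z = 28 - 1104 Z$)
$\sqrt{k{\left(-613,247 \right)} + b} = \sqrt{\left(28 - -676752\right) - 439859} = \sqrt{\left(28 + 676752\right) - 439859} = \sqrt{676780 - 439859} = \sqrt{236921}$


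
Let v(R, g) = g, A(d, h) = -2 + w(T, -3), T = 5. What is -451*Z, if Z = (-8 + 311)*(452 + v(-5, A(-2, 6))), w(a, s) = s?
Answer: -61083891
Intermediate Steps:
A(d, h) = -5 (A(d, h) = -2 - 3 = -5)
Z = 135441 (Z = (-8 + 311)*(452 - 5) = 303*447 = 135441)
-451*Z = -451*135441 = -61083891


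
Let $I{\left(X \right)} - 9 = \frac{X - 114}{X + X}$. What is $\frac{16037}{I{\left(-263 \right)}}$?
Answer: $\frac{8435462}{5111} \approx 1650.5$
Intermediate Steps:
$I{\left(X \right)} = 9 + \frac{-114 + X}{2 X}$ ($I{\left(X \right)} = 9 + \frac{X - 114}{X + X} = 9 + \frac{-114 + X}{2 X}$)
$\frac{16037}{I{\left(-263 \right)}} = \frac{16037}{\frac{19}{2} - \frac{57}{-263}} = \frac{16037}{\frac{19}{2} - - \frac{57}{263}} = \frac{16037}{\frac{19}{2} + \frac{57}{263}} = \frac{16037}{\frac{5111}{526}} = 16037 \cdot \frac{526}{5111} = \frac{8435462}{5111}$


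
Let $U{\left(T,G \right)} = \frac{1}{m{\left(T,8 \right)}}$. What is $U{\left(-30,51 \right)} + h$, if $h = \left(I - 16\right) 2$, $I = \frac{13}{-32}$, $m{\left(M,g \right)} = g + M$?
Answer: $- \frac{5783}{176} \approx -32.858$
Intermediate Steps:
$m{\left(M,g \right)} = M + g$
$U{\left(T,G \right)} = \frac{1}{8 + T}$ ($U{\left(T,G \right)} = \frac{1}{T + 8} = \frac{1}{8 + T}$)
$I = - \frac{13}{32}$ ($I = 13 \left(- \frac{1}{32}\right) = - \frac{13}{32} \approx -0.40625$)
$h = - \frac{525}{16}$ ($h = \left(- \frac{13}{32} - 16\right) 2 = \left(- \frac{525}{32}\right) 2 = - \frac{525}{16} \approx -32.813$)
$U{\left(-30,51 \right)} + h = \frac{1}{8 - 30} - \frac{525}{16} = \frac{1}{-22} - \frac{525}{16} = - \frac{1}{22} - \frac{525}{16} = - \frac{5783}{176}$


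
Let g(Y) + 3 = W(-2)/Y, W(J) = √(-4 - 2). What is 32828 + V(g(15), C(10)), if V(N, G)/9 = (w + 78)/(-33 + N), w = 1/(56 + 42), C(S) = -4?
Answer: 78131764397/2381449 - 344025*I*√6/9525796 ≈ 32809.0 - 0.088464*I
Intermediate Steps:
W(J) = I*√6 (W(J) = √(-6) = I*√6)
w = 1/98 ≈ 0.010204
g(Y) = -3 + I*√6/Y (g(Y) = -3 + (I*√6)/Y = -3 + I*√6/Y)
V(N, G) = 68805/(98*(-33 + N)) (V(N, G) = 9*((1/98 + 78)/(-33 + N)) = 9*(7645/(98*(-33 + N))) = 68805/(98*(-33 + N)))
32828 + V(g(15), C(10)) = 32828 + 68805/(98*(-33 + (-3 + I*√6/15))) = 32828 + 68805/(98*(-36 + I*√6/15))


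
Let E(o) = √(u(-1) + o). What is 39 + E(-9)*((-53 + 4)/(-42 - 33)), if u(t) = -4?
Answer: 39 + 49*I*√13/75 ≈ 39.0 + 2.3556*I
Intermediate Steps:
E(o) = √(-4 + o)
39 + E(-9)*((-53 + 4)/(-42 - 33)) = 39 + √(-4 - 9)*((-53 + 4)/(-42 - 33)) = 39 + √(-13)*(-49/(-75)) = 39 + (I*√13)*(-49*(-1/75)) = 39 + (I*√13)*(49/75) = 39 + 49*I*√13/75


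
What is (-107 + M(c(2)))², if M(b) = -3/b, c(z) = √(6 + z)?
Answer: 91601/8 + 321*√2/2 ≈ 11677.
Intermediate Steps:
(-107 + M(c(2)))² = (-107 - 3/√(6 + 2))² = (-107 - 3*√2/4)²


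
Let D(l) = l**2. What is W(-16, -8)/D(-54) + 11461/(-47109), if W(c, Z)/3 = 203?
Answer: -525655/15263316 ≈ -0.034439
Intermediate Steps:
W(c, Z) = 609 (W(c, Z) = 3*203 = 609)
W(-16, -8)/D(-54) + 11461/(-47109) = 609/((-54)**2) + 11461/(-47109) = 609/2916 + 11461*(-1/47109) = 609*(1/2916) - 11461/47109 = 203/972 - 11461/47109 = -525655/15263316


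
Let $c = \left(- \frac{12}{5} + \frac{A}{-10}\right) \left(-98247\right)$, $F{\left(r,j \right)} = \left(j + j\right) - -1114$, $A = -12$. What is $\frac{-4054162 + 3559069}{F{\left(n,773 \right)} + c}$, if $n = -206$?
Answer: $- \frac{2475465}{602782} \approx -4.1067$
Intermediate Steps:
$F{\left(r,j \right)} = 1114 + 2 j$ ($F{\left(r,j \right)} = 2 j + 1114 = 1114 + 2 j$)
$c = \frac{589482}{5}$ ($c = \left(- \frac{12}{5} - \frac{12}{-10}\right) \left(-98247\right) = \left(\left(-12\right) \frac{1}{5} - - \frac{6}{5}\right) \left(-98247\right) = \left(- \frac{12}{5} + \frac{6}{5}\right) \left(-98247\right) = \left(- \frac{6}{5}\right) \left(-98247\right) = \frac{589482}{5} \approx 1.179 \cdot 10^{5}$)
$\frac{-4054162 + 3559069}{F{\left(n,773 \right)} + c} = \frac{-4054162 + 3559069}{\left(1114 + 2 \cdot 773\right) + \frac{589482}{5}} = - \frac{495093}{\left(1114 + 1546\right) + \frac{589482}{5}} = - \frac{495093}{2660 + \frac{589482}{5}} = - \frac{495093}{\frac{602782}{5}} = \left(-495093\right) \frac{5}{602782} = - \frac{2475465}{602782}$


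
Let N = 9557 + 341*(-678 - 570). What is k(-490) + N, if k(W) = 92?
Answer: -415919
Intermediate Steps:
N = -416011 (N = 9557 + 341*(-1248) = 9557 - 425568 = -416011)
k(-490) + N = 92 - 416011 = -415919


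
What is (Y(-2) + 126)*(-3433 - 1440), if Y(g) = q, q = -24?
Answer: -497046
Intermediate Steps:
Y(g) = -24
(Y(-2) + 126)*(-3433 - 1440) = (-24 + 126)*(-3433 - 1440) = 102*(-4873) = -497046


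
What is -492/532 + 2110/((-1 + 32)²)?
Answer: 162427/127813 ≈ 1.2708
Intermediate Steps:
-492/532 + 2110/((-1 + 32)²) = -492*1/532 + 2110/(31²) = -123/133 + 2110/961 = 162427/127813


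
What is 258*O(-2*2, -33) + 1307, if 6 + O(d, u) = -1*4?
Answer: -1273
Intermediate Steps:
O(d, u) = -10 (O(d, u) = -6 - 1*4 = -6 - 4 = -10)
258*O(-2*2, -33) + 1307 = 258*(-10) + 1307 = -2580 + 1307 = -1273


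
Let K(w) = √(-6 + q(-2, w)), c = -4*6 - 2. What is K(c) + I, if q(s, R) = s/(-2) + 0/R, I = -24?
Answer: -24 + I*√5 ≈ -24.0 + 2.2361*I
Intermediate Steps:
c = -26 (c = -24 - 2 = -26)
q(s, R) = -s/2 (q(s, R) = s*(-½) + 0 = -s/2 + 0 = -s/2)
K(w) = I*√5 (K(w) = √(-6 - ½*(-2)) = √(-6 + 1) = √(-5) = I*√5)
K(c) + I = I*√5 - 24 = -24 + I*√5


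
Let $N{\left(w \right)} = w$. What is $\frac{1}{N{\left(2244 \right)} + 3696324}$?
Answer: $\frac{1}{3698568} \approx 2.7038 \cdot 10^{-7}$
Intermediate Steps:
$\frac{1}{N{\left(2244 \right)} + 3696324} = \frac{1}{2244 + 3696324} = \frac{1}{3698568}$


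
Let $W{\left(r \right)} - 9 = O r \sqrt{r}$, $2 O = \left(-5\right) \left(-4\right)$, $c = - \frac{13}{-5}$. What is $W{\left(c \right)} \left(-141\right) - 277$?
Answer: $-1546 - \frac{3666 \sqrt{65}}{5} \approx -7457.3$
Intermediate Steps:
$c = \frac{13}{5}$ ($c = \left(-13\right) \left(- \frac{1}{5}\right) = \frac{13}{5} \approx 2.6$)
$O = 10$ ($O = \frac{\left(-5\right) \left(-4\right)}{2} = \frac{1}{2} \cdot 20 = 10$)
$W{\left(r \right)} = 9 + 10 r^{\frac{3}{2}}$ ($W{\left(r \right)} = 9 + 10 r \sqrt{r} = 9 + 10 r^{\frac{3}{2}}$)
$W{\left(c \right)} \left(-141\right) - 277 = \left(9 + 10 \left(\frac{13}{5}\right)^{\frac{3}{2}}\right) \left(-141\right) - 277 = \left(9 + 10 \frac{13 \sqrt{65}}{25}\right) \left(-141\right) - 277 = \left(9 + \frac{26 \sqrt{65}}{5}\right) \left(-141\right) - 277 = \left(-1269 - \frac{3666 \sqrt{65}}{5}\right) - 277 = -1546 - \frac{3666 \sqrt{65}}{5}$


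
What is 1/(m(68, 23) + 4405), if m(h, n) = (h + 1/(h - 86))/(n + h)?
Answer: 1638/7216613 ≈ 0.00022698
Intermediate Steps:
m(h, n) = (h + 1/(-86 + h))/(h + n)
1/(m(68, 23) + 4405) = 1/((1 + 68² - 86*68)/(68² - 86*68 - 86*23 + 68*23) + 4405) = 1/((1 + 4624 - 5848)/(4624 - 5848 - 1978 + 1564) + 4405) = 1/(-1223/(-1638) + 4405) = 1/(-1/1638*(-1223) + 4405) = 1/(1223/1638 + 4405) = 1/(7216613/1638) = 1638/7216613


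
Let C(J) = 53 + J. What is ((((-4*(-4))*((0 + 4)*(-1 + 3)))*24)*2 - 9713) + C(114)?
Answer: -3402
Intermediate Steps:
((((-4*(-4))*((0 + 4)*(-1 + 3)))*24)*2 - 9713) + C(114) = ((((-4*(-4))*((0 + 4)*(-1 + 3)))*24)*2 - 9713) + (53 + 114) = (((16*(4*2))*24)*2 - 9713) + 167 = (((16*8)*24)*2 - 9713) + 167 = ((128*24)*2 - 9713) + 167 = (3072*2 - 9713) + 167 = (6144 - 9713) + 167 = -3569 + 167 = -3402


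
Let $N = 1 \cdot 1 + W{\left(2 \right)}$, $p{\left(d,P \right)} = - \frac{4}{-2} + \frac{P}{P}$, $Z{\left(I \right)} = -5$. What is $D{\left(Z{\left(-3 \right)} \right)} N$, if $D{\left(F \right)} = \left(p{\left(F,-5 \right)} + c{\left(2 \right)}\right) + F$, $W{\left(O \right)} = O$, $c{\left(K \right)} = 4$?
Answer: $6$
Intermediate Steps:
$p{\left(d,P \right)} = 3$ ($p{\left(d,P \right)} = \left(-4\right) \left(- \frac{1}{2}\right) + 1 = 2 + 1 = 3$)
$D{\left(F \right)} = 7 + F$ ($D{\left(F \right)} = \left(3 + 4\right) + F = 7 + F$)
$N = 3$ ($N = 1 \cdot 1 + 2 = 1 + 2 = 3$)
$D{\left(Z{\left(-3 \right)} \right)} N = \left(7 - 5\right) 3 = 2 \cdot 3 = 6$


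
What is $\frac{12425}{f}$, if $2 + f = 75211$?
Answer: $\frac{12425}{75209} \approx 0.16521$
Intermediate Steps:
$f = 75209$ ($f = -2 + 75211 = 75209$)
$\frac{12425}{f} = \frac{12425}{75209}$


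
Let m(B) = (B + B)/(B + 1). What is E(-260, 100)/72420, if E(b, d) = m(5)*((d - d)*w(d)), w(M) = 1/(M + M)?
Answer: 0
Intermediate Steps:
m(B) = 2*B/(1 + B) (m(B) = (2*B)/(1 + B) = 2*B/(1 + B))
w(M) = 1/(2*M)
E(b, d) = 0 (E(b, d) = (2*5/(1 + 5))*((d - d)*(1/(2*d))) = (2*5/6)*(0*(1/(2*d))) = (2*5*(⅙))*0 = (5/3)*0 = 0)
E(-260, 100)/72420 = 0/72420 = 0*(1/72420) = 0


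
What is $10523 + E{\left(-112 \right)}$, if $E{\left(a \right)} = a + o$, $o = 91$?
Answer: $10502$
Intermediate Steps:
$E{\left(a \right)} = 91 + a$ ($E{\left(a \right)} = a + 91 = 91 + a$)
$10523 + E{\left(-112 \right)} = 10523 + \left(91 - 112\right) = 10523 - 21 = 10502$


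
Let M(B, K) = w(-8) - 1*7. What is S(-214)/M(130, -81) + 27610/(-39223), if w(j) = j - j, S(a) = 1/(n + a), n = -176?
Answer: -75336077/107078790 ≈ -0.70356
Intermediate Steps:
S(a) = 1/(-176 + a)
w(j) = 0
M(B, K) = -7 (M(B, K) = 0 - 1*7 = 0 - 7 = -7)
S(-214)/M(130, -81) + 27610/(-39223) = 1/(-176 - 214*(-7)) + 27610/(-39223) = -⅐/(-390) + 27610*(-1/39223) = -1/390*(-⅐) - 27610/39223 = 1/2730 - 27610/39223 = -75336077/107078790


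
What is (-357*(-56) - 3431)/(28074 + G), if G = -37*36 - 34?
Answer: 16561/26708 ≈ 0.62008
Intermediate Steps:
G = -1366 (G = -1332 - 34 = -1366)
(-357*(-56) - 3431)/(28074 + G) = (-357*(-56) - 3431)/(28074 - 1366) = (19992 - 3431)/26708 = 16561*(1/26708) = 16561/26708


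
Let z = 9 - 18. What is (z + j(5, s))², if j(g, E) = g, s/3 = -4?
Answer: 16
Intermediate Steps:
s = -12 (s = 3*(-4) = -12)
z = -9
(z + j(5, s))² = (-9 + 5)² = (-4)² = 16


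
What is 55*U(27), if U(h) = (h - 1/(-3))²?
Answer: 369820/9 ≈ 41091.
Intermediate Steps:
U(h) = (⅓ + h)² (U(h) = (h - 1*(-⅓))² = (h + ⅓)² = (⅓ + h)²)
55*U(27) = 55*((1 + 3*27)²/9) = 55*((1 + 81)²/9) = 55*((⅑)*82²) = 55*((⅑)*6724) = 55*(6724/9) = 369820/9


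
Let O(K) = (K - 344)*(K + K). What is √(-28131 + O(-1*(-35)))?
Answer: 3*I*√5529 ≈ 223.07*I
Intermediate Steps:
O(K) = 2*K*(-344 + K) (O(K) = (-344 + K)*(2*K) = 2*K*(-344 + K))
√(-28131 + O(-1*(-35))) = √(-28131 + 2*(-1*(-35))*(-344 - 1*(-35))) = √(-28131 + 2*35*(-344 + 35)) = √(-28131 + 2*35*(-309)) = √(-28131 - 21630) = √(-49761) = 3*I*√5529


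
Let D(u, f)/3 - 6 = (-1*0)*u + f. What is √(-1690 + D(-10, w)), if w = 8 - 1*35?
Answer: I*√1753 ≈ 41.869*I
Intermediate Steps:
w = -27 (w = 8 - 35 = -27)
D(u, f) = 18 + 3*f (D(u, f) = 18 + 3*((-1*0)*u + f) = 18 + 3*(0*u + f) = 18 + 3*(0 + f) = 18 + 3*f)
√(-1690 + D(-10, w)) = √(-1690 + (18 + 3*(-27))) = √(-1690 + (18 - 81)) = √(-1690 - 63) = √(-1753) = I*√1753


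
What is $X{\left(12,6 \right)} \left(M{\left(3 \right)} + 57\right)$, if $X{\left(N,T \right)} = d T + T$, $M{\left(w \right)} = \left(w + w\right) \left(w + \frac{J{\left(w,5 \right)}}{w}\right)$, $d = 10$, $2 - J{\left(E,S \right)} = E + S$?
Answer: $4158$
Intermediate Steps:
$J{\left(E,S \right)} = 2 - E - S$ ($J{\left(E,S \right)} = 2 - \left(E + S\right) = 2 - E - S$)
$M{\left(w \right)} = 2 w \left(w + \frac{-3 - w}{w}\right)$ ($M{\left(w \right)} = \left(w + w\right) \left(w + \frac{2 - w - 5}{w}\right) = 2 w \left(w + \frac{2 - w - 5}{w}\right) = 2 w \left(w + \frac{-3 - w}{w}\right)$)
$X{\left(N,T \right)} = 11 T$ ($X{\left(N,T \right)} = 10 T + T = 11 T$)
$X{\left(12,6 \right)} \left(M{\left(3 \right)} + 57\right) = 11 \cdot 6 \left(\left(-6 - 6 + 2 \cdot 3^{2}\right) + 57\right) = 66 \left(\left(-6 - 6 + 2 \cdot 9\right) + 57\right) = 66 \left(\left(-6 - 6 + 18\right) + 57\right) = 66 \left(6 + 57\right) = 66 \cdot 63 = 4158$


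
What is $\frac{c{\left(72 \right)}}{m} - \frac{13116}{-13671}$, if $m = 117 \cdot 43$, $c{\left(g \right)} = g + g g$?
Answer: $\frac{5105236}{2547363} \approx 2.0041$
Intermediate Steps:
$c{\left(g \right)} = g + g^{2}$
$m = 5031$
$\frac{c{\left(72 \right)}}{m} - \frac{13116}{-13671} = \frac{72 \left(1 + 72\right)}{5031} - \frac{13116}{-13671} = 72 \cdot 73 \cdot \frac{1}{5031} - - \frac{4372}{4557} = 5256 \cdot \frac{1}{5031} + \frac{4372}{4557} = \frac{584}{559} + \frac{4372}{4557} = \frac{5105236}{2547363}$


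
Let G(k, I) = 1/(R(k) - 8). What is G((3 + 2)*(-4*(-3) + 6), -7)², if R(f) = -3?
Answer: 1/121 ≈ 0.0082645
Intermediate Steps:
G(k, I) = -1/11 (G(k, I) = 1/(-3 - 8) = 1/(-11) = -1/11)
G((3 + 2)*(-4*(-3) + 6), -7)² = (-1/11)² = 1/121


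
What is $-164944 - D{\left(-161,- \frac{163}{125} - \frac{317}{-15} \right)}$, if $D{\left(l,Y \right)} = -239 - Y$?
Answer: $- \frac{61756939}{375} \approx -1.6469 \cdot 10^{5}$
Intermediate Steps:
$-164944 - D{\left(-161,- \frac{163}{125} - \frac{317}{-15} \right)} = -164944 - \left(-239 - \left(- \frac{163}{125} - \frac{317}{-15}\right)\right) = -164944 - \left(-239 - \left(\left(-163\right) \frac{1}{125} - - \frac{317}{15}\right)\right) = -164944 - \left(-239 - \left(- \frac{163}{125} + \frac{317}{15}\right)\right) = -164944 - \left(-239 - \frac{7436}{375}\right) = -164944 - - \frac{97061}{375} = -164944 + \frac{97061}{375} = - \frac{61756939}{375}$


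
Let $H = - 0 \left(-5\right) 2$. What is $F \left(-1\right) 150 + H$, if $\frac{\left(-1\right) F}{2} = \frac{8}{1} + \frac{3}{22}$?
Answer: $\frac{26850}{11} \approx 2440.9$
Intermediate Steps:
$F = - \frac{179}{11}$ ($F = - 2 \left(\frac{8}{1} + \frac{3}{22}\right) = - 2 \left(8 \cdot 1 + 3 \cdot \frac{1}{22}\right) = - 2 \left(8 + \frac{3}{22}\right) = \left(-2\right) \frac{179}{22} = - \frac{179}{11} \approx -16.273$)
$H = 0$ ($H = - 0 \cdot 2 = \left(-1\right) 0 = 0$)
$F \left(-1\right) 150 + H = \left(- \frac{179}{11}\right) \left(-1\right) 150 + 0 = \frac{179}{11} \cdot 150 + 0 = \frac{26850}{11} + 0 = \frac{26850}{11}$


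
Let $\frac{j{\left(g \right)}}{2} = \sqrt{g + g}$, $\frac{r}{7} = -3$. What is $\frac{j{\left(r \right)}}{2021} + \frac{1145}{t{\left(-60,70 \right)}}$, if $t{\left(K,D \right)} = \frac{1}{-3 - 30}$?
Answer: $-37785 + \frac{2 i \sqrt{42}}{2021} \approx -37785.0 + 0.0064134 i$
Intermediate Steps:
$r = -21$ ($r = 7 \left(-3\right) = -21$)
$t{\left(K,D \right)} = - \frac{1}{33}$ ($t{\left(K,D \right)} = \frac{1}{-33} = - \frac{1}{33}$)
$j{\left(g \right)} = 2 \sqrt{2} \sqrt{g}$ ($j{\left(g \right)} = 2 \sqrt{g + g} = 2 \sqrt{2 g} = 2 \sqrt{2} \sqrt{g}$)
$\frac{j{\left(r \right)}}{2021} + \frac{1145}{t{\left(-60,70 \right)}} = \frac{2 \sqrt{2} \sqrt{-21}}{2021} + \frac{1145}{- \frac{1}{33}} = 2 \sqrt{2} i \sqrt{21} \cdot \frac{1}{2021} + 1145 \left(-33\right) = 2 i \sqrt{42} \cdot \frac{1}{2021} - 37785 = \frac{2 i \sqrt{42}}{2021} - 37785 = -37785 + \frac{2 i \sqrt{42}}{2021}$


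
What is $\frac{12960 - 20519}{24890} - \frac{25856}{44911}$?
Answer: $- \frac{983038089}{1117834790} \approx -0.87941$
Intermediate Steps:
$\frac{12960 - 20519}{24890} - \frac{25856}{44911} = \left(-7559\right) \frac{1}{24890} - \frac{25856}{44911} = - \frac{7559}{24890} - \frac{25856}{44911} = - \frac{983038089}{1117834790}$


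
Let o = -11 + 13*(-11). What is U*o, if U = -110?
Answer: 16940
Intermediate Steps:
o = -154 (o = -11 - 143 = -154)
U*o = -110*(-154) = 16940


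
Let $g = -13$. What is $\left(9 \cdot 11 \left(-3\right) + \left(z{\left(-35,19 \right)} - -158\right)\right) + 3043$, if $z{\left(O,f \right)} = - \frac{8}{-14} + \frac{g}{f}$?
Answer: $\frac{386217}{133} \approx 2903.9$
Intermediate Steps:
$z{\left(O,f \right)} = \frac{4}{7} - \frac{13}{f}$ ($z{\left(O,f \right)} = - \frac{8}{-14} - \frac{13}{f} = \left(-8\right) \left(- \frac{1}{14}\right) - \frac{13}{f} = \frac{4}{7} - \frac{13}{f}$)
$\left(9 \cdot 11 \left(-3\right) + \left(z{\left(-35,19 \right)} - -158\right)\right) + 3043 = \left(9 \cdot 11 \left(-3\right) + \left(\left(\frac{4}{7} - \frac{13}{19}\right) - -158\right)\right) + 3043 = \left(99 \left(-3\right) + \left(\left(\frac{4}{7} - \frac{13}{19}\right) + 158\right)\right) + 3043 = \left(-297 + \left(\left(\frac{4}{7} - \frac{13}{19}\right) + 158\right)\right) + 3043 = \left(-297 + \left(- \frac{15}{133} + 158\right)\right) + 3043 = \left(-297 + \frac{20999}{133}\right) + 3043 = - \frac{18502}{133} + 3043 = \frac{386217}{133}$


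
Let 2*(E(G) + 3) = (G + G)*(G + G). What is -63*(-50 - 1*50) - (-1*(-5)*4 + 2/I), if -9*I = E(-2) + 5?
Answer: 31409/5 ≈ 6281.8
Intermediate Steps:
E(G) = -3 + 2*G² (E(G) = -3 + ((G + G)*(G + G))/2 = -3 + ((2*G)*(2*G))/2 = -3 + (4*G²)/2 = -3 + 2*G²)
I = -10/9 (I = -((-3 + 2*(-2)²) + 5)/9 = -((-3 + 2*4) + 5)/9 = -((-3 + 8) + 5)/9 = -(5 + 5)/9 = -⅑*10 = -10/9 ≈ -1.1111)
-63*(-50 - 1*50) - (-1*(-5)*4 + 2/I) = -63*(-50 - 1*50) - (-1*(-5)*4 + 2/(-10/9)) = -63*(-50 - 50) - (5*4 + 2*(-9/10)) = -63*(-100) - (20 - 9/5) = 6300 - 1*91/5 = 6300 - 91/5 = 31409/5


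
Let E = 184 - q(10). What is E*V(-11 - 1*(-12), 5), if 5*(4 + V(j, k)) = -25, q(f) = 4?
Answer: -1620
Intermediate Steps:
V(j, k) = -9 (V(j, k) = -4 + (⅕)*(-25) = -4 - 5 = -9)
E = 180 (E = 184 - 1*4 = 184 - 4 = 180)
E*V(-11 - 1*(-12), 5) = 180*(-9) = -1620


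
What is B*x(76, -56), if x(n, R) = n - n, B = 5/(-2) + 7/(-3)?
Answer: 0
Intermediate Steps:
B = -29/6 (B = 5*(-½) + 7*(-⅓) = -5/2 - 7/3 = -29/6 ≈ -4.8333)
x(n, R) = 0
B*x(76, -56) = -29/6*0 = 0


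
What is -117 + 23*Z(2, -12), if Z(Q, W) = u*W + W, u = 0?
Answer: -393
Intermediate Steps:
Z(Q, W) = W (Z(Q, W) = 0*W + W = 0 + W = W)
-117 + 23*Z(2, -12) = -117 + 23*(-12) = -117 - 276 = -393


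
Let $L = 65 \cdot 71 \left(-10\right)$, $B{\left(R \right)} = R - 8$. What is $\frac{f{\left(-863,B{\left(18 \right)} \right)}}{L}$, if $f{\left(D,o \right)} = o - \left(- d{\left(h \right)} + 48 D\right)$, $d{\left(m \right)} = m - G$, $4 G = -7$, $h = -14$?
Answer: $- \frac{165687}{184600} \approx -0.89755$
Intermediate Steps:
$G = - \frac{7}{4}$ ($G = \frac{1}{4} \left(-7\right) = - \frac{7}{4} \approx -1.75$)
$B{\left(R \right)} = -8 + R$
$d{\left(m \right)} = \frac{7}{4} + m$ ($d{\left(m \right)} = m - - \frac{7}{4} = m + \frac{7}{4} = \frac{7}{4} + m$)
$L = -46150$ ($L = 4615 \left(-10\right) = -46150$)
$f{\left(D,o \right)} = - \frac{49}{4} + o - 48 D$ ($f{\left(D,o \right)} = o - \left(\frac{49}{4} + 48 D\right) = - \frac{49}{4} + o - 48 D$)
$\frac{f{\left(-863,B{\left(18 \right)} \right)}}{L} = \frac{- \frac{49}{4} + \left(-8 + 18\right) - -41424}{-46150} = \left(- \frac{49}{4} + 10 + 41424\right) \left(- \frac{1}{46150}\right) = \frac{165687}{4} \left(- \frac{1}{46150}\right) = - \frac{165687}{184600}$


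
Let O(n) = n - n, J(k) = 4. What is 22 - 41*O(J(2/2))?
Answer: 22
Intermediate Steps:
O(n) = 0
22 - 41*O(J(2/2)) = 22 - 41*0 = 22 + 0 = 22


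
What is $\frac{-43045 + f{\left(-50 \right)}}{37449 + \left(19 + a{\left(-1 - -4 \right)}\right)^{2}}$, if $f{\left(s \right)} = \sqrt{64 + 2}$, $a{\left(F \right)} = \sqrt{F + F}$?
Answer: $- \frac{203473715}{178755149} - \frac{57 \sqrt{11}}{357510298} + \frac{4727 \sqrt{66}}{178755149} + \frac{817855 \sqrt{6}}{715020596} \approx -1.1353$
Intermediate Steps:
$a{\left(F \right)} = \sqrt{2} \sqrt{F}$ ($a{\left(F \right)} = \sqrt{2 F} = \sqrt{2} \sqrt{F}$)
$f{\left(s \right)} = \sqrt{66}$
$\frac{-43045 + f{\left(-50 \right)}}{37449 + \left(19 + a{\left(-1 - -4 \right)}\right)^{2}} = \frac{-43045 + \sqrt{66}}{37449 + \left(19 + \sqrt{2} \sqrt{-1 - -4}\right)^{2}} = \frac{-43045 + \sqrt{66}}{37449 + \left(19 + \sqrt{2} \sqrt{-1 + 4}\right)^{2}} = \frac{-43045 + \sqrt{66}}{37449 + \left(19 + \sqrt{2} \sqrt{3}\right)^{2}} = \frac{-43045 + \sqrt{66}}{37449 + \left(19 + \sqrt{6}\right)^{2}}$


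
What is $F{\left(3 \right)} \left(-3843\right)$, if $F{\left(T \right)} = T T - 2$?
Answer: $-26901$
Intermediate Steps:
$F{\left(T \right)} = -2 + T^{2}$ ($F{\left(T \right)} = T^{2} - 2 = -2 + T^{2}$)
$F{\left(3 \right)} \left(-3843\right) = \left(-2 + 3^{2}\right) \left(-3843\right) = \left(-2 + 9\right) \left(-3843\right) = 7 \left(-3843\right) = -26901$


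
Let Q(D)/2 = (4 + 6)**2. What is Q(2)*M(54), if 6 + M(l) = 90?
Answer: 16800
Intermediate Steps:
M(l) = 84 (M(l) = -6 + 90 = 84)
Q(D) = 200 (Q(D) = 2*(4 + 6)**2 = 2*10**2 = 2*100 = 200)
Q(2)*M(54) = 200*84 = 16800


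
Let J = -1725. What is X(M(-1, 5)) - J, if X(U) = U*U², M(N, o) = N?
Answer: 1724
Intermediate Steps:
X(U) = U³
X(M(-1, 5)) - J = (-1)³ - 1*(-1725) = -1 + 1725 = 1724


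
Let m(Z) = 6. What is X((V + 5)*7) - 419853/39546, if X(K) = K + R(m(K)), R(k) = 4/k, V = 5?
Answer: 263859/4394 ≈ 60.050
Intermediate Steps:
X(K) = ⅔ + K (X(K) = K + 4/6 = K + 4*(⅙) = K + ⅔ = ⅔ + K)
X((V + 5)*7) - 419853/39546 = (⅔ + (5 + 5)*7) - 419853/39546 = (⅔ + 10*7) - 419853*1/39546 = (⅔ + 70) - 139951/13182 = 212/3 - 139951/13182 = 263859/4394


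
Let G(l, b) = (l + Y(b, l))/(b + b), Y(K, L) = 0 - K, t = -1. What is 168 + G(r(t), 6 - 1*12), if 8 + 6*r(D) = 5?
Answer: 4021/24 ≈ 167.54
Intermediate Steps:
Y(K, L) = -K
r(D) = -½ (r(D) = -4/3 + (⅙)*5 = -4/3 + ⅚ = -½)
G(l, b) = (l - b)/(2*b) (G(l, b) = (l - b)/(b + b) = (l - b)/((2*b)) = (l - b)*(1/(2*b)) = (l - b)/(2*b))
168 + G(r(t), 6 - 1*12) = 168 + (-½ - (6 - 1*12))/(2*(6 - 1*12)) = 168 + (-½ - (6 - 12))/(2*(6 - 12)) = 168 + (½)*(-½ - 1*(-6))/(-6) = 168 + (½)*(-⅙)*(-½ + 6) = 168 + (½)*(-⅙)*(11/2) = 168 - 11/24 = 4021/24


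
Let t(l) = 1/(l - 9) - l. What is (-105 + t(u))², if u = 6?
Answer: 111556/9 ≈ 12395.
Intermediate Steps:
t(l) = 1/(-9 + l) - l
(-105 + t(u))² = (-105 + (1 - 1*6² + 9*6)/(-9 + 6))² = (-105 + (1 - 1*36 + 54)/(-3))² = (-105 - (1 - 36 + 54)/3)² = (-105 - ⅓*19)² = (-105 - 19/3)² = (-334/3)² = 111556/9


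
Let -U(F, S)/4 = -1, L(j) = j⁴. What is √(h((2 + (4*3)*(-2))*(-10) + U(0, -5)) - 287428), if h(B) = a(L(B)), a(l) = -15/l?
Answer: I*√723637636169743/50176 ≈ 536.12*I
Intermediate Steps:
U(F, S) = 4 (U(F, S) = -4*(-1) = 4)
h(B) = -15/B⁴
√(h((2 + (4*3)*(-2))*(-10) + U(0, -5)) - 287428) = √(-15/((2 + (4*3)*(-2))*(-10) + 4)⁴ - 287428) = √(-15/((2 + 12*(-2))*(-10) + 4)⁴ - 287428) = √(-15/((2 - 24)*(-10) + 4)⁴ - 287428) = √(-15/(-22*(-10) + 4)⁴ - 287428) = √(-15/(220 + 4)⁴ - 287428) = √(-15/224⁴ - 287428) = √(-15*1/2517630976 - 287428) = √(-15/2517630976 - 287428) = √(-723637636169743/2517630976) = I*√723637636169743/50176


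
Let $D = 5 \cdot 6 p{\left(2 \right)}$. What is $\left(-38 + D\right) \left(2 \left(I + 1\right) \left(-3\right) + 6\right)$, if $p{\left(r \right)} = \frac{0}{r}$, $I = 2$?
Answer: $456$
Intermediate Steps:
$p{\left(r \right)} = 0$
$D = 0$ ($D = 5 \cdot 6 \cdot 0 = 30 \cdot 0 = 0$)
$\left(-38 + D\right) \left(2 \left(I + 1\right) \left(-3\right) + 6\right) = \left(-38 + 0\right) \left(2 \left(2 + 1\right) \left(-3\right) + 6\right) = - 38 \left(2 \cdot 3 \left(-3\right) + 6\right) = - 38 \left(2 \left(-9\right) + 6\right) = - 38 \left(-18 + 6\right) = \left(-38\right) \left(-12\right) = 456$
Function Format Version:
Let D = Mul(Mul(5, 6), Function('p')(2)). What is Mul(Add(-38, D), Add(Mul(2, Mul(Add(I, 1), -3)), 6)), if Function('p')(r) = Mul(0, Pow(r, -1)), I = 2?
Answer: 456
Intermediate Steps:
Function('p')(r) = 0
D = 0 (D = Mul(Mul(5, 6), 0) = Mul(30, 0) = 0)
Mul(Add(-38, D), Add(Mul(2, Mul(Add(I, 1), -3)), 6)) = Mul(Add(-38, 0), Add(Mul(2, Mul(Add(2, 1), -3)), 6)) = Mul(-38, Add(Mul(2, Mul(3, -3)), 6)) = Mul(-38, Add(Mul(2, -9), 6)) = Mul(-38, Add(-18, 6)) = Mul(-38, -12) = 456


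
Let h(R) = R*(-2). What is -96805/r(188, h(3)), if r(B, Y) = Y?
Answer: 96805/6 ≈ 16134.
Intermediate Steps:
h(R) = -2*R
-96805/r(188, h(3)) = -96805/((-2*3)) = -96805/(-6) = -96805*(-1/6) = 96805/6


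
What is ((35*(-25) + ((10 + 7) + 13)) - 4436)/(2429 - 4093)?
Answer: 5281/1664 ≈ 3.1737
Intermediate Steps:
((35*(-25) + ((10 + 7) + 13)) - 4436)/(2429 - 4093) = ((-875 + (17 + 13)) - 4436)/(-1664) = ((-875 + 30) - 4436)*(-1/1664) = (-845 - 4436)*(-1/1664) = -5281*(-1/1664) = 5281/1664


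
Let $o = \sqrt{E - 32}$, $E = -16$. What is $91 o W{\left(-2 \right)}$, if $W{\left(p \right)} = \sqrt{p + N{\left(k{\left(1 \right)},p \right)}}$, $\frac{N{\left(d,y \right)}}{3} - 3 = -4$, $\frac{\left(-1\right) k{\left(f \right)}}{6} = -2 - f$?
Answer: $- 364 \sqrt{15} \approx -1409.8$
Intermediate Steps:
$k{\left(f \right)} = 12 + 6 f$ ($k{\left(f \right)} = - 6 \left(-2 - f\right) = 12 + 6 f$)
$N{\left(d,y \right)} = -3$ ($N{\left(d,y \right)} = 9 + 3 \left(-4\right) = 9 - 12 = -3$)
$o = 4 i \sqrt{3}$ ($o = \sqrt{-16 - 32} = \sqrt{-48} = 4 i \sqrt{3} \approx 6.9282 i$)
$W{\left(p \right)} = \sqrt{-3 + p}$ ($W{\left(p \right)} = \sqrt{p - 3} = \sqrt{-3 + p}$)
$91 o W{\left(-2 \right)} = 91 \cdot 4 i \sqrt{3} \sqrt{-3 - 2} = 364 i \sqrt{3} \sqrt{-5} = 364 i \sqrt{3} i \sqrt{5} = - 364 \sqrt{15}$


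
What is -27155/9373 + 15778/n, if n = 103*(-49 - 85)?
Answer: -2537284/627991 ≈ -4.0403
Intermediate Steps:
n = -13802 (n = 103*(-134) = -13802)
-27155/9373 + 15778/n = -27155/9373 + 15778/(-13802) = -27155*1/9373 + 15778*(-1/13802) = -27155/9373 - 7889/6901 = -2537284/627991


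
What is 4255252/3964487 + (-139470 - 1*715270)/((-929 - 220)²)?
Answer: 2229182327272/5233919701887 ≈ 0.42591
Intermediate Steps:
4255252/3964487 + (-139470 - 1*715270)/((-929 - 220)²) = 4255252*(1/3964487) + (-139470 - 715270)/((-1149)²) = 4255252/3964487 - 854740/1320201 = 2229182327272/5233919701887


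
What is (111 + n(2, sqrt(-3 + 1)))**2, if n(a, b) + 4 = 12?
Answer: 14161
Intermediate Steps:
n(a, b) = 8 (n(a, b) = -4 + 12 = 8)
(111 + n(2, sqrt(-3 + 1)))**2 = (111 + 8)**2 = 119**2 = 14161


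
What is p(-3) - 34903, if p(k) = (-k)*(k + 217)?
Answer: -34261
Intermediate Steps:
p(k) = -k*(217 + k) (p(k) = (-k)*(217 + k) = -k*(217 + k))
p(-3) - 34903 = -1*(-3)*(217 - 3) - 34903 = -1*(-3)*214 - 34903 = 642 - 34903 = -34261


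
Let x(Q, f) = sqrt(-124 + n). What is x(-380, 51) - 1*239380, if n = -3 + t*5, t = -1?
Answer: -239380 + 2*I*sqrt(33) ≈ -2.3938e+5 + 11.489*I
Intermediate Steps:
n = -8 (n = -3 - 1*5 = -3 - 5 = -8)
x(Q, f) = 2*I*sqrt(33) (x(Q, f) = sqrt(-124 - 8) = sqrt(-132) = 2*I*sqrt(33))
x(-380, 51) - 1*239380 = 2*I*sqrt(33) - 1*239380 = 2*I*sqrt(33) - 239380 = -239380 + 2*I*sqrt(33)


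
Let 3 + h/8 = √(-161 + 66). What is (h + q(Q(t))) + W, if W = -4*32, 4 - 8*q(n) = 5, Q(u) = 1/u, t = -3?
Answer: -1217/8 + 8*I*√95 ≈ -152.13 + 77.974*I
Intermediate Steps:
Q(u) = 1/u
q(n) = -⅛ (q(n) = ½ - ⅛*5 = ½ - 5/8 = -⅛)
W = -128
h = -24 + 8*I*√95 (h = -24 + 8*√(-161 + 66) = -24 + 8*√(-95) = -24 + 8*(I*√95) = -24 + 8*I*√95 ≈ -24.0 + 77.974*I)
(h + q(Q(t))) + W = ((-24 + 8*I*√95) - ⅛) - 128 = (-193/8 + 8*I*√95) - 128 = -1217/8 + 8*I*√95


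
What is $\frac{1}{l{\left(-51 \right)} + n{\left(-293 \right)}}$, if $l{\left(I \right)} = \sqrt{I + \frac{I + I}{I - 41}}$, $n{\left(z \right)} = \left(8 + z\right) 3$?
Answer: $- \frac{874}{747321} - \frac{i \sqrt{11730}}{11209815} \approx -0.0011695 - 9.6616 \cdot 10^{-6} i$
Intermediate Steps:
$n{\left(z \right)} = 24 + 3 z$
$l{\left(I \right)} = \sqrt{I + \frac{2 I}{-41 + I}}$
$\frac{1}{l{\left(-51 \right)} + n{\left(-293 \right)}} = \frac{1}{\sqrt{- \frac{51 \left(-39 - 51\right)}{-41 - 51}} + \left(24 + 3 \left(-293\right)\right)} = \frac{1}{\sqrt{\left(-51\right) \frac{1}{-92} \left(-90\right)} + \left(24 - 879\right)} = \frac{1}{\sqrt{\left(-51\right) \left(- \frac{1}{92}\right) \left(-90\right)} - 855} = \frac{1}{\sqrt{- \frac{2295}{46}} - 855} = \frac{1}{\frac{3 i \sqrt{11730}}{46} - 855} = \frac{1}{-855 + \frac{3 i \sqrt{11730}}{46}}$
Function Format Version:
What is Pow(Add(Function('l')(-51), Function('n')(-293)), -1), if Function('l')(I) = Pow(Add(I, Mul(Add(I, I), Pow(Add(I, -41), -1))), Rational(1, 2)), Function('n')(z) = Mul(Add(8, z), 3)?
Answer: Add(Rational(-874, 747321), Mul(Rational(-1, 11209815), I, Pow(11730, Rational(1, 2)))) ≈ Add(-0.0011695, Mul(-9.6616e-6, I))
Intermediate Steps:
Function('n')(z) = Add(24, Mul(3, z))
Function('l')(I) = Pow(Add(I, Mul(2, I, Pow(Add(-41, I), -1))), Rational(1, 2)) (Function('l')(I) = Pow(Add(I, Mul(Mul(2, I), Pow(Add(-41, I), -1))), Rational(1, 2)) = Pow(Add(I, Mul(2, I, Pow(Add(-41, I), -1))), Rational(1, 2)))
Pow(Add(Function('l')(-51), Function('n')(-293)), -1) = Pow(Add(Pow(Mul(-51, Pow(Add(-41, -51), -1), Add(-39, -51)), Rational(1, 2)), Add(24, Mul(3, -293))), -1) = Pow(Add(Pow(Mul(-51, Pow(-92, -1), -90), Rational(1, 2)), Add(24, -879)), -1) = Pow(Add(Pow(Mul(-51, Rational(-1, 92), -90), Rational(1, 2)), -855), -1) = Pow(Add(Pow(Rational(-2295, 46), Rational(1, 2)), -855), -1) = Pow(Add(Mul(Rational(3, 46), I, Pow(11730, Rational(1, 2))), -855), -1) = Pow(Add(-855, Mul(Rational(3, 46), I, Pow(11730, Rational(1, 2)))), -1)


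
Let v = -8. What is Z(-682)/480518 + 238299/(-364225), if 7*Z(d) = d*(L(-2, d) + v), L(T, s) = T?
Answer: -399532348837/612558339925 ≈ -0.65224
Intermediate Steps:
Z(d) = -10*d/7 (Z(d) = (d*(-2 - 8))/7 = (d*(-10))/7 = (-10*d)/7 = -10*d/7)
Z(-682)/480518 + 238299/(-364225) = -10/7*(-682)/480518 + 238299/(-364225) = (6820/7)*(1/480518) + 238299*(-1/364225) = 3410/1681813 - 238299/364225 = -399532348837/612558339925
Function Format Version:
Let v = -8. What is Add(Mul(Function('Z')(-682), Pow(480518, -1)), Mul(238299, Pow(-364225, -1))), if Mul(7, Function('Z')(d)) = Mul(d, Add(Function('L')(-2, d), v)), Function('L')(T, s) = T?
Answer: Rational(-399532348837, 612558339925) ≈ -0.65224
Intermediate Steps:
Function('Z')(d) = Mul(Rational(-10, 7), d) (Function('Z')(d) = Mul(Rational(1, 7), Mul(d, Add(-2, -8))) = Mul(Rational(1, 7), Mul(d, -10)) = Mul(Rational(1, 7), Mul(-10, d)) = Mul(Rational(-10, 7), d))
Add(Mul(Function('Z')(-682), Pow(480518, -1)), Mul(238299, Pow(-364225, -1))) = Add(Mul(Mul(Rational(-10, 7), -682), Pow(480518, -1)), Mul(238299, Pow(-364225, -1))) = Add(Mul(Rational(6820, 7), Rational(1, 480518)), Mul(238299, Rational(-1, 364225))) = Add(Rational(3410, 1681813), Rational(-238299, 364225)) = Rational(-399532348837, 612558339925)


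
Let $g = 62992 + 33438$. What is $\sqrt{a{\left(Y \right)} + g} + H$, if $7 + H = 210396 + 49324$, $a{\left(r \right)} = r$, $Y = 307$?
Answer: $259713 + \sqrt{96737} \approx 2.6002 \cdot 10^{5}$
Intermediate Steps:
$g = 96430$
$H = 259713$ ($H = -7 + \left(210396 + 49324\right) = -7 + 259720 = 259713$)
$\sqrt{a{\left(Y \right)} + g} + H = \sqrt{307 + 96430} + 259713 = \sqrt{96737} + 259713 = 259713 + \sqrt{96737}$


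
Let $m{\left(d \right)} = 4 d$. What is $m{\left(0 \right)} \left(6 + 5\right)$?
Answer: $0$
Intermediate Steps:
$m{\left(0 \right)} \left(6 + 5\right) = 4 \cdot 0 \left(6 + 5\right) = 0 \cdot 11 = 0$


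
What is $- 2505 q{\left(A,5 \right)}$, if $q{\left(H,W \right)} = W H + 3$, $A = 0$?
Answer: $-7515$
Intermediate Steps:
$q{\left(H,W \right)} = 3 + H W$ ($q{\left(H,W \right)} = H W + 3 = 3 + H W$)
$- 2505 q{\left(A,5 \right)} = - 2505 \left(3 + 0 \cdot 5\right) = - 2505 \left(3 + 0\right) = \left(-2505\right) 3 = -7515$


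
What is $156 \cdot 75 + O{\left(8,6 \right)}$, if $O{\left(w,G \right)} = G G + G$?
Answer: $11742$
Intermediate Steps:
$O{\left(w,G \right)} = G + G^{2}$ ($O{\left(w,G \right)} = G^{2} + G = G + G^{2}$)
$156 \cdot 75 + O{\left(8,6 \right)} = 156 \cdot 75 + 6 \left(1 + 6\right) = 11700 + 6 \cdot 7 = 11700 + 42 = 11742$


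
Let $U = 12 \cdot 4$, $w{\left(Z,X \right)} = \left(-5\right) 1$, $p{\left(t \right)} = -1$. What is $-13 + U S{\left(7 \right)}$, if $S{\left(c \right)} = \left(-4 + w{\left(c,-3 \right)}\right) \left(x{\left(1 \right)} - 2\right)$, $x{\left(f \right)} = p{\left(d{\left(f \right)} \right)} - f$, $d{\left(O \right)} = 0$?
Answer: $1715$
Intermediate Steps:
$w{\left(Z,X \right)} = -5$
$U = 48$
$x{\left(f \right)} = -1 - f$
$S{\left(c \right)} = 36$ ($S{\left(c \right)} = \left(-4 - 5\right) \left(\left(-1 - 1\right) - 2\right) = - 9 \left(\left(-1 - 1\right) - 2\right) = - 9 \left(-2 - 2\right) = \left(-9\right) \left(-4\right) = 36$)
$-13 + U S{\left(7 \right)} = -13 + 48 \cdot 36 = -13 + 1728 = 1715$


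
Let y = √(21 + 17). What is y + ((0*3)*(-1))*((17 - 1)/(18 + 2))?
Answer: √38 ≈ 6.1644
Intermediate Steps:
y = √38 ≈ 6.1644
y + ((0*3)*(-1))*((17 - 1)/(18 + 2)) = √38 + ((0*3)*(-1))*((17 - 1)/(18 + 2)) = √38 + (0*(-1))*(16/20) = √38 + 0*(16*(1/20)) = √38 + 0*(⅘) = √38 + 0 = √38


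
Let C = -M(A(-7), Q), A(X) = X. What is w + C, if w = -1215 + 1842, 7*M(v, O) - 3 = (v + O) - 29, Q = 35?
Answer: 4387/7 ≈ 626.71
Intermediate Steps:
M(v, O) = -26/7 + O/7 + v/7 (M(v, O) = 3/7 + ((v + O) - 29)/7 = 3/7 + ((O + v) - 29)/7 = 3/7 + (-29 + O + v)/7 = 3/7 + (-29/7 + O/7 + v/7) = -26/7 + O/7 + v/7)
w = 627
C = -2/7 (C = -(-26/7 + (⅐)*35 + (⅐)*(-7)) = -(-26/7 + 5 - 1) = -1*2/7 = -2/7 ≈ -0.28571)
w + C = 627 - 2/7 = 4387/7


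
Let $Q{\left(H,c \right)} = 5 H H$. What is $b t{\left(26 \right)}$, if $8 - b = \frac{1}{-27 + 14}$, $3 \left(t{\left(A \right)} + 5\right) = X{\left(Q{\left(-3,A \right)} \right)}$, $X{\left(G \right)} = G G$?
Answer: $\frac{70350}{13} \approx 5411.5$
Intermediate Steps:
$Q{\left(H,c \right)} = 5 H^{2}$
$X{\left(G \right)} = G^{2}$
$t{\left(A \right)} = 670$ ($t{\left(A \right)} = -5 + \frac{\left(5 \left(-3\right)^{2}\right)^{2}}{3} = -5 + \frac{\left(5 \cdot 9\right)^{2}}{3} = -5 + \frac{45^{2}}{3} = -5 + \frac{1}{3} \cdot 2025 = -5 + 675 = 670$)
$b = \frac{105}{13}$ ($b = 8 - \frac{1}{-27 + 14} = 8 - \frac{1}{-13} = 8 - - \frac{1}{13} = 8 + \frac{1}{13} = \frac{105}{13} \approx 8.0769$)
$b t{\left(26 \right)} = \frac{105}{13} \cdot 670 = \frac{70350}{13}$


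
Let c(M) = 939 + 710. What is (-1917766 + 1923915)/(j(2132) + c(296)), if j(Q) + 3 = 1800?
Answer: 6149/3446 ≈ 1.7844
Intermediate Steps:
j(Q) = 1797 (j(Q) = -3 + 1800 = 1797)
c(M) = 1649
(-1917766 + 1923915)/(j(2132) + c(296)) = (-1917766 + 1923915)/(1797 + 1649) = 6149/3446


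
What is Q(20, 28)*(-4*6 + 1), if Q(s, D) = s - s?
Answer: 0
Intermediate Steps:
Q(s, D) = 0
Q(20, 28)*(-4*6 + 1) = 0*(-4*6 + 1) = 0*(-24 + 1) = 0*(-23) = 0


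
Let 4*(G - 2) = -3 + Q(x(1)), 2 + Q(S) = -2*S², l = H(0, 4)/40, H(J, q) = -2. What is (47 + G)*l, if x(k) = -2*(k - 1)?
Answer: -191/80 ≈ -2.3875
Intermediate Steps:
x(k) = 2 - 2*k (x(k) = -2*(-1 + k) = 2 - 2*k)
l = -1/20 (l = -2/40 = -2*1/40 = -1/20 ≈ -0.050000)
Q(S) = -2 - 2*S²
G = ¾ (G = 2 + (-3 + (-2 - 2*(2 - 2*1)²))/4 = 2 + (-3 + (-2 - 2*(2 - 2)²))/4 = 2 + (-3 + (-2 - 2*0²))/4 = 2 + (-3 + (-2 - 2*0))/4 = 2 + (-3 + (-2 + 0))/4 = 2 + (-3 - 2)/4 = 2 + (¼)*(-5) = 2 - 5/4 = ¾ ≈ 0.75000)
(47 + G)*l = (47 + ¾)*(-1/20) = (191/4)*(-1/20) = -191/80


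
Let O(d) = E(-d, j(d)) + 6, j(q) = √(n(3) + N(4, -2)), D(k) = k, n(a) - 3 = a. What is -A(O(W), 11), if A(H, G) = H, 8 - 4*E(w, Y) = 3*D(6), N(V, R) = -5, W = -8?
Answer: -7/2 ≈ -3.5000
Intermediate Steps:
n(a) = 3 + a
j(q) = 1 (j(q) = √((3 + 3) - 5) = √(6 - 5) = √1 = 1)
E(w, Y) = -5/2 (E(w, Y) = 2 - 3*6/4 = 2 - ¼*18 = 2 - 9/2 = -5/2)
O(d) = 7/2 (O(d) = -5/2 + 6 = 7/2)
-A(O(W), 11) = -1*7/2 = -7/2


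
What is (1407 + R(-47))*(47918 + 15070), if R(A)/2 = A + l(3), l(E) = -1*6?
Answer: 81947388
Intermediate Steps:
l(E) = -6
R(A) = -12 + 2*A (R(A) = 2*(A - 6) = 2*(-6 + A) = -12 + 2*A)
(1407 + R(-47))*(47918 + 15070) = (1407 + (-12 + 2*(-47)))*(47918 + 15070) = (1407 + (-12 - 94))*62988 = (1407 - 106)*62988 = 1301*62988 = 81947388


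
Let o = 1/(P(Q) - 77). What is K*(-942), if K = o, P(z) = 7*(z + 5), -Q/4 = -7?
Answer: -471/77 ≈ -6.1169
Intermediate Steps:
Q = 28 (Q = -4*(-7) = 28)
P(z) = 35 + 7*z (P(z) = 7*(5 + z) = 35 + 7*z)
o = 1/154 (o = 1/((35 + 7*28) - 77) = 1/((35 + 196) - 77) = 1/(231 - 77) = 1/154 ≈ 0.0064935)
K = 1/154 ≈ 0.0064935
K*(-942) = (1/154)*(-942) = -471/77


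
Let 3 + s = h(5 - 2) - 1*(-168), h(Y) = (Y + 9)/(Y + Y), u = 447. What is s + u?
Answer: 614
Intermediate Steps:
h(Y) = (9 + Y)/(2*Y) (h(Y) = (9 + Y)/((2*Y)) = (9 + Y)*(1/(2*Y)) = (9 + Y)/(2*Y))
s = 167 (s = -3 + ((9 + (5 - 2))/(2*(5 - 2)) - 1*(-168)) = -3 + ((1/2)*(9 + 3)/3 + 168) = -3 + ((1/2)*(1/3)*12 + 168) = -3 + (2 + 168) = -3 + 170 = 167)
s + u = 167 + 447 = 614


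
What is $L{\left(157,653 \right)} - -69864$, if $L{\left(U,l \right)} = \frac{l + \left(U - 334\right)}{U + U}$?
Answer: $\frac{10968886}{157} \approx 69866.0$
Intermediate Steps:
$L{\left(U,l \right)} = \frac{-334 + U + l}{2 U}$ ($L{\left(U,l \right)} = \frac{l + \left(U - 334\right)}{2 U} = \left(l + \left(-334 + U\right)\right) \frac{1}{2 U} = \left(-334 + U + l\right) \frac{1}{2 U} = \frac{-334 + U + l}{2 U}$)
$L{\left(157,653 \right)} - -69864 = \frac{-334 + 157 + 653}{2 \cdot 157} - -69864 = \frac{1}{2} \cdot \frac{1}{157} \cdot 476 + 69864 = \frac{238}{157} + 69864 = \frac{10968886}{157}$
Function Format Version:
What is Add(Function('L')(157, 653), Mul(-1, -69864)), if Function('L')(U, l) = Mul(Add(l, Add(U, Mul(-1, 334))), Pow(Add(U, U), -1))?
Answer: Rational(10968886, 157) ≈ 69866.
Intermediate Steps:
Function('L')(U, l) = Mul(Rational(1, 2), Pow(U, -1), Add(-334, U, l)) (Function('L')(U, l) = Mul(Add(l, Add(U, -334)), Pow(Mul(2, U), -1)) = Mul(Add(l, Add(-334, U)), Mul(Rational(1, 2), Pow(U, -1))) = Mul(Add(-334, U, l), Mul(Rational(1, 2), Pow(U, -1))) = Mul(Rational(1, 2), Pow(U, -1), Add(-334, U, l)))
Add(Function('L')(157, 653), Mul(-1, -69864)) = Add(Mul(Rational(1, 2), Pow(157, -1), Add(-334, 157, 653)), Mul(-1, -69864)) = Add(Mul(Rational(1, 2), Rational(1, 157), 476), 69864) = Add(Rational(238, 157), 69864) = Rational(10968886, 157)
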